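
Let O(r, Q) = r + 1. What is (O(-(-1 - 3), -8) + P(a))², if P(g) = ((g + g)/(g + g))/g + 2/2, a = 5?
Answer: 961/25 ≈ 38.440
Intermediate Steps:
O(r, Q) = 1 + r
P(g) = 1 + 1/g (P(g) = ((2*g)/((2*g)))/g + 2*(½) = ((2*g)*(1/(2*g)))/g + 1 = 1/g + 1 = 1 + 1/g)
(O(-(-1 - 3), -8) + P(a))² = ((1 - (-1 - 3)) + (1 + 5)/5)² = ((1 - 1*(-4)) + (⅕)*6)² = ((1 + 4) + 6/5)² = (5 + 6/5)² = (31/5)² = 961/25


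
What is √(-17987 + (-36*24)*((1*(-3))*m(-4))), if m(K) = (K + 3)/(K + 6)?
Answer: I*√19283 ≈ 138.86*I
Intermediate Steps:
m(K) = (3 + K)/(6 + K)
√(-17987 + (-36*24)*((1*(-3))*m(-4))) = √(-17987 + (-36*24)*((1*(-3))*((3 - 4)/(6 - 4)))) = √(-17987 - (-2592)*-1/2) = √(-17987 - (-2592)*(½)*(-1)) = √(-17987 - (-2592)*(-1)/2) = √(-17987 - 864*3/2) = √(-17987 - 1296) = √(-19283) = I*√19283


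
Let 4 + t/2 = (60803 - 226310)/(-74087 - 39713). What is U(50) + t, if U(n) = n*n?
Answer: 141960307/56900 ≈ 2494.9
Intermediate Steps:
U(n) = n²
t = -289693/56900 (t = -8 + 2*((60803 - 226310)/(-74087 - 39713)) = -8 + 2*(-165507/(-113800)) = -8 + 2*(-165507*(-1/113800)) = -8 + 2*(165507/113800) = -8 + 165507/56900 = -289693/56900 ≈ -5.0913)
U(50) + t = 50² - 289693/56900 = 2500 - 289693/56900 = 141960307/56900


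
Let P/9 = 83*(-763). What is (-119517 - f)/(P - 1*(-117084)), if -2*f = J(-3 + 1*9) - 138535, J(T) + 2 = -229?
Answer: 188900/452877 ≈ 0.41711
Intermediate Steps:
J(T) = -231 (J(T) = -2 - 229 = -231)
P = -569961 (P = 9*(83*(-763)) = 9*(-63329) = -569961)
f = 69383 (f = -(-231 - 138535)/2 = -½*(-138766) = 69383)
(-119517 - f)/(P - 1*(-117084)) = (-119517 - 1*69383)/(-569961 - 1*(-117084)) = (-119517 - 69383)/(-569961 + 117084) = -188900/(-452877) = -188900*(-1/452877) = 188900/452877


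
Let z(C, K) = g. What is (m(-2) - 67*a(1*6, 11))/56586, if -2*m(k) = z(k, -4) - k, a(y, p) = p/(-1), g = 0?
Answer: 368/28293 ≈ 0.013007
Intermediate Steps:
z(C, K) = 0
a(y, p) = -p (a(y, p) = p*(-1) = -p)
m(k) = k/2 (m(k) = -(0 - k)/2 = -(-1)*k/2 = k/2)
(m(-2) - 67*a(1*6, 11))/56586 = ((½)*(-2) - (-67)*11)/56586 = (-1 - 67*(-11))*(1/56586) = (-1 + 737)*(1/56586) = 736*(1/56586) = 368/28293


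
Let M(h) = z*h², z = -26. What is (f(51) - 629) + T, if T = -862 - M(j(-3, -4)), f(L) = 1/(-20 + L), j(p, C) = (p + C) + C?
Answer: 51306/31 ≈ 1655.0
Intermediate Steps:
j(p, C) = p + 2*C (j(p, C) = (C + p) + C = p + 2*C)
M(h) = -26*h²
T = 2284 (T = -862 - (-26)*(-3 + 2*(-4))² = -862 - (-26)*(-3 - 8)² = -862 - (-26)*(-11)² = -862 - (-26)*121 = -862 - 1*(-3146) = -862 + 3146 = 2284)
(f(51) - 629) + T = (1/(-20 + 51) - 629) + 2284 = (1/31 - 629) + 2284 = -19498/31 + 2284 = 51306/31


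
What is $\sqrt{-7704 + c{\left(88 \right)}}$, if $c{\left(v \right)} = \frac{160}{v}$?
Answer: $\frac{2 i \sqrt{232991}}{11} \approx 87.762 i$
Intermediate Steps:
$\sqrt{-7704 + c{\left(88 \right)}} = \sqrt{-7704 + \frac{160}{88}} = \sqrt{-7704 + 160 \cdot \frac{1}{88}} = \sqrt{-7704 + \frac{20}{11}} = \sqrt{- \frac{84724}{11}} = \frac{2 i \sqrt{232991}}{11}$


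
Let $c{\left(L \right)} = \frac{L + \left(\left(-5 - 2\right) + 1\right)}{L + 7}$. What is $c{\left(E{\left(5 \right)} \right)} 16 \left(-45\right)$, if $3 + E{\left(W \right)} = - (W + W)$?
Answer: $-2280$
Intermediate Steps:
$E{\left(W \right)} = -3 - 2 W$ ($E{\left(W \right)} = -3 - \left(W + W\right) = -3 - 2 W$)
$c{\left(L \right)} = \frac{-6 + L}{7 + L}$ ($c{\left(L \right)} = \frac{L + \left(-7 + 1\right)}{7 + L} = \frac{L - 6}{7 + L} = \frac{-6 + L}{7 + L}$)
$c{\left(E{\left(5 \right)} \right)} 16 \left(-45\right) = \frac{-6 - 13}{7 - 13} \cdot 16 \left(-45\right) = \frac{1}{-6} \left(-19\right) 16 \left(-45\right) = \left(- \frac{1}{6}\right) \left(-19\right) 16 \left(-45\right) = \frac{19}{6} \cdot 16 \left(-45\right) = \frac{152}{3} \left(-45\right) = -2280$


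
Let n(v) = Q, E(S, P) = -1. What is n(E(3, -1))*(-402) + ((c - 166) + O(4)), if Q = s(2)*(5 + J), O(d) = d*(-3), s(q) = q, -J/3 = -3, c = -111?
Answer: -11545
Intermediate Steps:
J = 9 (J = -3*(-3) = 9)
O(d) = -3*d
Q = 28 (Q = 2*(5 + 9) = 2*14 = 28)
n(v) = 28
n(E(3, -1))*(-402) + ((c - 166) + O(4)) = 28*(-402) + ((-111 - 166) - 3*4) = -11256 + (-277 - 12) = -11256 - 289 = -11545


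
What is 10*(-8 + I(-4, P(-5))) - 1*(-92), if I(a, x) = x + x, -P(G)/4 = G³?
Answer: 10012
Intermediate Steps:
P(G) = -4*G³
I(a, x) = 2*x
10*(-8 + I(-4, P(-5))) - 1*(-92) = 10*(-8 + 2*(-4*(-5)³)) - 1*(-92) = 10*(-8 + 2*(-4*(-125))) + 92 = 10*(-8 + 2*500) + 92 = 10*(-8 + 1000) + 92 = 10*992 + 92 = 9920 + 92 = 10012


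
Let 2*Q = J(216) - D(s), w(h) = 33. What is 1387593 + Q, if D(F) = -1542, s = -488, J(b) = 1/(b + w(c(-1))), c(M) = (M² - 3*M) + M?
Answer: 691405273/498 ≈ 1.3884e+6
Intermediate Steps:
c(M) = M² - 2*M
J(b) = 1/(33 + b) (J(b) = 1/(b + 33) = 1/(33 + b))
Q = 383959/498 (Q = (1/(33 + 216) - 1*(-1542))/2 = (1/249 + 1542)/2 = (½)*(383959/249) = 383959/498 ≈ 771.00)
1387593 + Q = 1387593 + 383959/498 = 691405273/498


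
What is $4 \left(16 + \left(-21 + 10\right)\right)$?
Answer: $20$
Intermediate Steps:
$4 \left(16 + \left(-21 + 10\right)\right) = 4 \left(16 - 11\right) = 4 \cdot 5 = 20$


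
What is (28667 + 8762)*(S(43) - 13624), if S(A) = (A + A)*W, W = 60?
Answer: -316799056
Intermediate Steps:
S(A) = 120*A (S(A) = (A + A)*60 = (2*A)*60 = 120*A)
(28667 + 8762)*(S(43) - 13624) = (28667 + 8762)*(120*43 - 13624) = 37429*(5160 - 13624) = 37429*(-8464) = -316799056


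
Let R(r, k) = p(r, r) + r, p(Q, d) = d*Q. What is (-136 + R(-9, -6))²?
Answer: 4096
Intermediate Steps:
p(Q, d) = Q*d
R(r, k) = r + r² (R(r, k) = r*r + r = r² + r = r + r²)
(-136 + R(-9, -6))² = (-136 - 9*(1 - 9))² = (-136 - 9*(-8))² = (-136 + 72)² = (-64)² = 4096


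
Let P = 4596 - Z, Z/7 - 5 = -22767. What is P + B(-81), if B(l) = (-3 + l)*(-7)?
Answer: 164518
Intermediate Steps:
Z = -159334 (Z = 35 + 7*(-22767) = 35 - 159369 = -159334)
B(l) = 21 - 7*l
P = 163930 (P = 4596 - 1*(-159334) = 4596 + 159334 = 163930)
P + B(-81) = 163930 + (21 - 7*(-81)) = 163930 + (21 + 567) = 163930 + 588 = 164518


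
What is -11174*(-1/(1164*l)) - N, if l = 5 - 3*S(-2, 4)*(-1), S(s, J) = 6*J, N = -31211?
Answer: 1398695341/44814 ≈ 31211.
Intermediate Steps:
l = 77 (l = 5 - 18*4*(-1) = 5 - 3*24*(-1) = 5 - 72*(-1) = 5 + 72 = 77)
-11174*(-1/(1164*l)) - N = -11174/(77*(-1164)) - 1*(-31211) = -11174/(-89628) + 31211 = -11174*(-1/89628) + 31211 = 5587/44814 + 31211 = 1398695341/44814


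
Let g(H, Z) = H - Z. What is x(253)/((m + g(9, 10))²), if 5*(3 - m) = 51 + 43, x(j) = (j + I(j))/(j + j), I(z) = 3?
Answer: 200/111573 ≈ 0.0017925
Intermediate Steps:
x(j) = (3 + j)/(2*j) (x(j) = (j + 3)/(j + j) = (3 + j)/((2*j)) = (3 + j)*(1/(2*j)) = (3 + j)/(2*j))
m = -79/5 (m = 3 - (51 + 43)/5 = 3 - ⅕*94 = 3 - 94/5 = -79/5 ≈ -15.800)
x(253)/((m + g(9, 10))²) = ((½)*(3 + 253)/253)/((-79/5 + (9 - 1*10))²) = ((½)*(1/253)*256)/((-79/5 + (9 - 10))²) = 128/(253*((-79/5 - 1)²)) = 128/(253*((-84/5)²)) = 128/(253*(7056/25)) = (128/253)*(25/7056) = 200/111573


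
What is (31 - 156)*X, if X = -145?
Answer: 18125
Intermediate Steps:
(31 - 156)*X = (31 - 156)*(-145) = -125*(-145) = 18125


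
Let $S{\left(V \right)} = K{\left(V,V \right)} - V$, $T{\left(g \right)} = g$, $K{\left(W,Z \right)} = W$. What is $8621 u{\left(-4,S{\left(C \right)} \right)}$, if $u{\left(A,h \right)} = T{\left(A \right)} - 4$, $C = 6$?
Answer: $-68968$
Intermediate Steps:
$S{\left(V \right)} = 0$ ($S{\left(V \right)} = V - V = 0$)
$u{\left(A,h \right)} = -4 + A$ ($u{\left(A,h \right)} = A - 4 = -4 + A$)
$8621 u{\left(-4,S{\left(C \right)} \right)} = 8621 \left(-4 - 4\right) = 8621 \left(-8\right) = -68968$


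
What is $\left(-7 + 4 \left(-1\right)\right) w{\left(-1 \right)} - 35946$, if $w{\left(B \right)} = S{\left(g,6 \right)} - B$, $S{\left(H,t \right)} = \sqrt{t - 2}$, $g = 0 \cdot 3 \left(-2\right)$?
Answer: $-35979$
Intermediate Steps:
$g = 0$ ($g = 0 \left(-2\right) = 0$)
$S{\left(H,t \right)} = \sqrt{-2 + t}$
$w{\left(B \right)} = 2 - B$ ($w{\left(B \right)} = \sqrt{-2 + 6} - B = \sqrt{4} - B = 2 - B$)
$\left(-7 + 4 \left(-1\right)\right) w{\left(-1 \right)} - 35946 = \left(-7 + 4 \left(-1\right)\right) \left(2 - -1\right) - 35946 = \left(-7 - 4\right) \left(2 + 1\right) - 35946 = \left(-11\right) 3 - 35946 = -33 - 35946 = -35979$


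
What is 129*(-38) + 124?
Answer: -4778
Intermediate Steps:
129*(-38) + 124 = -4902 + 124 = -4778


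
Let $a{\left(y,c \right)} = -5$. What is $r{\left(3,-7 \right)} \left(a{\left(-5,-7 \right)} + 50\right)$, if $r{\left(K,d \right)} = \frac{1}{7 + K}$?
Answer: $\frac{9}{2} \approx 4.5$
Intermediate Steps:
$r{\left(3,-7 \right)} \left(a{\left(-5,-7 \right)} + 50\right) = \frac{-5 + 50}{7 + 3} = \frac{1}{10} \cdot 45 = \frac{9}{2}$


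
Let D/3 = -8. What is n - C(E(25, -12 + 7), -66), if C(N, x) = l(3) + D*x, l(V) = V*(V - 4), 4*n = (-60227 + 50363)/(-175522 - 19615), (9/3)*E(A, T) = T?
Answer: -308509131/195137 ≈ -1581.0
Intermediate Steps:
D = -24 (D = 3*(-8) = -24)
E(A, T) = T/3
n = 2466/195137 (n = ((-60227 + 50363)/(-175522 - 19615))/4 = (-9864/(-195137))/4 = (-9864*(-1/195137))/4 = (1/4)*(9864/195137) = 2466/195137 ≈ 0.012637)
l(V) = V*(-4 + V)
C(N, x) = -3 - 24*x (C(N, x) = 3*(-4 + 3) - 24*x = 3*(-1) - 24*x = -3 - 24*x)
n - C(E(25, -12 + 7), -66) = 2466/195137 - (-3 - 24*(-66)) = 2466/195137 - (-3 + 1584) = 2466/195137 - 1*1581 = 2466/195137 - 1581 = -308509131/195137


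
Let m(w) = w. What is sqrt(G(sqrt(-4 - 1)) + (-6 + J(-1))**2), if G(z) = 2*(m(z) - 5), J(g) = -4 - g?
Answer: sqrt(71 + 2*I*sqrt(5)) ≈ 8.4303 + 0.26524*I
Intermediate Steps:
G(z) = -10 + 2*z (G(z) = 2*(z - 5) = 2*(-5 + z) = -10 + 2*z)
sqrt(G(sqrt(-4 - 1)) + (-6 + J(-1))**2) = sqrt((-10 + 2*sqrt(-4 - 1)) + (-6 + (-4 - 1*(-1)))**2) = sqrt((-10 + 2*sqrt(-5)) + (-6 + (-4 + 1))**2) = sqrt((-10 + 2*(I*sqrt(5))) + (-6 - 3)**2) = sqrt((-10 + 2*I*sqrt(5)) + (-9)**2) = sqrt((-10 + 2*I*sqrt(5)) + 81) = sqrt(71 + 2*I*sqrt(5))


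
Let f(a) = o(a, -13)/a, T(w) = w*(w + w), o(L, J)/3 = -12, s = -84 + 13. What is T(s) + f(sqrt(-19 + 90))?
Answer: 10082 - 36*sqrt(71)/71 ≈ 10078.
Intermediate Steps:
s = -71
o(L, J) = -36 (o(L, J) = 3*(-12) = -36)
T(w) = 2*w**2 (T(w) = w*(2*w) = 2*w**2)
f(a) = -36/a
T(s) + f(sqrt(-19 + 90)) = 2*(-71)**2 - 36/sqrt(-19 + 90) = 2*5041 - 36*sqrt(71)/71 = 10082 - 36*sqrt(71)/71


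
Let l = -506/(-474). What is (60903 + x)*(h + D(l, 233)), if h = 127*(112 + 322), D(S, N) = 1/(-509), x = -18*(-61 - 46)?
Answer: 1762671427569/509 ≈ 3.4630e+9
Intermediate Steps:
l = 253/237 (l = -506*(-1/474) = 253/237 ≈ 1.0675)
x = 1926 (x = -18*(-107) = 1926)
D(S, N) = -1/509
h = 55118 (h = 127*434 = 55118)
(60903 + x)*(h + D(l, 233)) = (60903 + 1926)*(55118 - 1/509) = 62829*(28055061/509) = 1762671427569/509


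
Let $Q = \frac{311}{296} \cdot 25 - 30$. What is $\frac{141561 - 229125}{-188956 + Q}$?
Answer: $\frac{8639648}{18644027} \approx 0.4634$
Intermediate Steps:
$Q = - \frac{1105}{296}$ ($Q = 311 \cdot \frac{1}{296} \cdot 25 - 30 = \frac{311}{296} \cdot 25 - 30 = \frac{7775}{296} - 30 = - \frac{1105}{296} \approx -3.7331$)
$\frac{141561 - 229125}{-188956 + Q} = \frac{141561 - 229125}{-188956 - \frac{1105}{296}} = - \frac{87564}{- \frac{55932081}{296}} = \left(-87564\right) \left(- \frac{296}{55932081}\right) = \frac{8639648}{18644027}$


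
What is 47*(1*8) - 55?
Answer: 321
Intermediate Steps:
47*(1*8) - 55 = 47*8 - 55 = 376 - 55 = 321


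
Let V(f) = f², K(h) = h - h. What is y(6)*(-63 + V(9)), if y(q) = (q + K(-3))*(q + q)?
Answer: 1296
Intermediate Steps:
K(h) = 0
y(q) = 2*q² (y(q) = (q + 0)*(q + q) = q*(2*q) = 2*q²)
y(6)*(-63 + V(9)) = (2*6²)*(-63 + 9²) = (2*36)*(-63 + 81) = 72*18 = 1296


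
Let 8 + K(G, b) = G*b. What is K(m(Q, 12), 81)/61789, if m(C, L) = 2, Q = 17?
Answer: 22/8827 ≈ 0.0024924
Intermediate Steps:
K(G, b) = -8 + G*b
K(m(Q, 12), 81)/61789 = (-8 + 2*81)/61789 = (-8 + 162)*(1/61789) = 154*(1/61789) = 22/8827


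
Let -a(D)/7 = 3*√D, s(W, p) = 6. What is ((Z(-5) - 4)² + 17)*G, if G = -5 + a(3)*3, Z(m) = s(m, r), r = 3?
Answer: -105 - 1323*√3 ≈ -2396.5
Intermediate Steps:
Z(m) = 6
a(D) = -21*√D
G = -5 - 63*√3 (G = -5 - 21*√3*3 = -5 - 63*√3 ≈ -114.12)
((Z(-5) - 4)² + 17)*G = ((6 - 4)² + 17)*(-5 - 63*√3) = (2² + 17)*(-5 - 63*√3) = (4 + 17)*(-5 - 63*√3) = 21*(-5 - 63*√3) = -105 - 1323*√3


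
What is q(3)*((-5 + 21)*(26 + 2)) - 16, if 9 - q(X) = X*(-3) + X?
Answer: 6704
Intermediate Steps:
q(X) = 9 + 2*X (q(X) = 9 - (X*(-3) + X) = 9 - (-3*X + X) = 9 - (-2)*X = 9 + 2*X)
q(3)*((-5 + 21)*(26 + 2)) - 16 = (9 + 2*3)*((-5 + 21)*(26 + 2)) - 16 = (9 + 6)*(16*28) - 16 = 15*448 - 16 = 6720 - 16 = 6704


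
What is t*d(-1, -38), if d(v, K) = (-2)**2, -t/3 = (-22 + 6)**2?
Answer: -3072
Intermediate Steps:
t = -768 (t = -3*(-22 + 6)**2 = -3*(-16)**2 = -3*256 = -768)
d(v, K) = 4
t*d(-1, -38) = -768*4 = -3072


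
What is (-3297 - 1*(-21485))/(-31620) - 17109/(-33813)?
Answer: -120922/1747005 ≈ -0.069217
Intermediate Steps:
(-3297 - 1*(-21485))/(-31620) - 17109/(-33813) = (-3297 + 21485)*(-1/31620) - 17109*(-1/33813) = 18188*(-1/31620) + 1901/3757 = -4547/7905 + 1901/3757 = -120922/1747005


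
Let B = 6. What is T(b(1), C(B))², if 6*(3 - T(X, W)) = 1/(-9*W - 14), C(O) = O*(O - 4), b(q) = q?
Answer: 4826809/535824 ≈ 9.0082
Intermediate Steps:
C(O) = O*(-4 + O)
T(X, W) = 3 - 1/(6*(-14 - 9*W)) (T(X, W) = 3 - 1/(6*(-9*W - 14)) = 3 - 1/(6*(-14 - 9*W)))
T(b(1), C(B))² = ((253 + 162*(6*(-4 + 6)))/(6*(14 + 9*(6*(-4 + 6)))))² = ((253 + 162*(6*2))/(6*(14 + 9*(6*2))))² = ((253 + 162*12)/(6*(14 + 9*12)))² = ((253 + 1944)/(6*(14 + 108)))² = ((⅙)*2197/122)² = ((⅙)*(1/122)*2197)² = (2197/732)² = 4826809/535824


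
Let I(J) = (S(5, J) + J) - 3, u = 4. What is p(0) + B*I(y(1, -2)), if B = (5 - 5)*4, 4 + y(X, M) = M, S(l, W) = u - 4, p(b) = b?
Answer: 0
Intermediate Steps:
S(l, W) = 0 (S(l, W) = 4 - 4 = 0)
y(X, M) = -4 + M
I(J) = -3 + J (I(J) = (0 + J) - 3 = J - 3 = -3 + J)
B = 0 (B = 0*4 = 0)
p(0) + B*I(y(1, -2)) = 0 + 0*(-3 + (-4 - 2)) = 0 + 0*(-3 - 6) = 0 + 0*(-9) = 0 + 0 = 0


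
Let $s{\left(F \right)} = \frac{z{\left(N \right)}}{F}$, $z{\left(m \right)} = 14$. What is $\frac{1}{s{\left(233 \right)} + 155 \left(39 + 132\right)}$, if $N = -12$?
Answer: $\frac{233}{6175679} \approx 3.7729 \cdot 10^{-5}$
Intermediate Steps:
$s{\left(F \right)} = \frac{14}{F}$
$\frac{1}{s{\left(233 \right)} + 155 \left(39 + 132\right)} = \frac{1}{\frac{14}{233} + 155 \left(39 + 132\right)} = \frac{1}{14 \cdot \frac{1}{233} + 155 \cdot 171} = \frac{1}{\frac{14}{233} + 26505} = \frac{1}{\frac{6175679}{233}} = \frac{233}{6175679}$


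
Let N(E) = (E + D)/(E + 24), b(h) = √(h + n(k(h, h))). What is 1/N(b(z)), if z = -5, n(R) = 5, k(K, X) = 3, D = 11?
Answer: 24/11 ≈ 2.1818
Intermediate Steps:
b(h) = √(5 + h) (b(h) = √(h + 5) = √(5 + h))
N(E) = (11 + E)/(24 + E) (N(E) = (E + 11)/(E + 24) = (11 + E)/(24 + E))
1/N(b(z)) = 1/((11 + √(5 - 5))/(24 + √(5 - 5))) = 1/((11 + √0)/(24 + √0)) = 1/((11 + 0)/(24 + 0)) = 1/(11/24) = 24/11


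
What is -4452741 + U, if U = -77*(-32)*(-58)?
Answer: -4595653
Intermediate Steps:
U = -142912 (U = 2464*(-58) = -142912)
-4452741 + U = -4452741 - 142912 = -4595653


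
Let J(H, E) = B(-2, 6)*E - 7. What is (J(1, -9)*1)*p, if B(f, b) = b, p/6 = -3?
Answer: 1098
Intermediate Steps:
p = -18 (p = 6*(-3) = -18)
J(H, E) = -7 + 6*E (J(H, E) = 6*E - 7 = -7 + 6*E)
(J(1, -9)*1)*p = ((-7 + 6*(-9))*1)*(-18) = ((-7 - 54)*1)*(-18) = -61*1*(-18) = -61*(-18) = 1098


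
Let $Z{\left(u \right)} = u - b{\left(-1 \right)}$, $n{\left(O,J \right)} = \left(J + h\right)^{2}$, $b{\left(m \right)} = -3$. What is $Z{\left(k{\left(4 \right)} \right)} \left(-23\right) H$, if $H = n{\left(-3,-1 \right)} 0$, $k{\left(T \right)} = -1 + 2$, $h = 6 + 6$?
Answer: $0$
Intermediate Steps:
$h = 12$
$n{\left(O,J \right)} = \left(12 + J\right)^{2}$ ($n{\left(O,J \right)} = \left(J + 12\right)^{2} = \left(12 + J\right)^{2}$)
$k{\left(T \right)} = 1$
$H = 0$ ($H = \left(12 - 1\right)^{2} \cdot 0 = 11^{2} \cdot 0 = 121 \cdot 0 = 0$)
$Z{\left(u \right)} = 3 + u$ ($Z{\left(u \right)} = u - -3 = u + 3 = 3 + u$)
$Z{\left(k{\left(4 \right)} \right)} \left(-23\right) H = \left(3 + 1\right) \left(-23\right) 0 = 4 \left(-23\right) 0 = \left(-92\right) 0 = 0$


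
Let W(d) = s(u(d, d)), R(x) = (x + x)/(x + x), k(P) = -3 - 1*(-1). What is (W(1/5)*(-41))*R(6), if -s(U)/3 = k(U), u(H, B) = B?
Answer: -246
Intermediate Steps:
k(P) = -2 (k(P) = -3 + 1 = -2)
R(x) = 1 (R(x) = (2*x)/((2*x)) = (2*x)*(1/(2*x)) = 1)
s(U) = 6 (s(U) = -3*(-2) = 6)
W(d) = 6
(W(1/5)*(-41))*R(6) = (6*(-41))*1 = -246*1 = -246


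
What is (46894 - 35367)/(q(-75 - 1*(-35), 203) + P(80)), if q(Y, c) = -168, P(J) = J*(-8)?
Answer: -11527/808 ≈ -14.266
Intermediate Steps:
P(J) = -8*J
(46894 - 35367)/(q(-75 - 1*(-35), 203) + P(80)) = (46894 - 35367)/(-168 - 8*80) = 11527/(-168 - 640) = 11527/(-808) = 11527*(-1/808) = -11527/808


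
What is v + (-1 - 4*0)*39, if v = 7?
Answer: -32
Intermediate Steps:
v + (-1 - 4*0)*39 = 7 + (-1 - 4*0)*39 = 7 + (-1 + 0)*39 = 7 - 1*39 = 7 - 39 = -32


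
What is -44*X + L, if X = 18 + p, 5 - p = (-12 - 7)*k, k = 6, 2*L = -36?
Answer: -6046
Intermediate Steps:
L = -18 (L = (½)*(-36) = -18)
p = 119 (p = 5 - (-12 - 7)*6 = 5 - (-19)*6 = 5 - 1*(-114) = 5 + 114 = 119)
X = 137 (X = 18 + 119 = 137)
-44*X + L = -44*137 - 18 = -6028 - 18 = -6046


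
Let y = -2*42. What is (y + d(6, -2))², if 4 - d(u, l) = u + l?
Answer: 7056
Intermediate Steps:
d(u, l) = 4 - l - u (d(u, l) = 4 - (u + l) = 4 - (l + u) = 4 + (-l - u) = 4 - l - u)
y = -84
(y + d(6, -2))² = (-84 + (4 - 1*(-2) - 1*6))² = (-84 + (4 + 2 - 6))² = (-84 + 0)² = (-84)² = 7056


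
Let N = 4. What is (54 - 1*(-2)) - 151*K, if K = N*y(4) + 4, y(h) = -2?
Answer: 660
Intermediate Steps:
K = -4 (K = 4*(-2) + 4 = -8 + 4 = -4)
(54 - 1*(-2)) - 151*K = (54 - 1*(-2)) - 151*(-4) = (54 + 2) + 604 = 56 + 604 = 660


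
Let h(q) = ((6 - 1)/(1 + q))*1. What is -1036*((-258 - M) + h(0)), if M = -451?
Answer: -205128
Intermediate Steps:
h(q) = 5/(1 + q) (h(q) = (5/(1 + q))*1 = 5/(1 + q))
-1036*((-258 - M) + h(0)) = -1036*((-258 - 1*(-451)) + 5/(1 + 0)) = -1036*((-258 + 451) + 5/1) = -1036*(193 + 5*1) = -1036*(193 + 5) = -1036*198 = -205128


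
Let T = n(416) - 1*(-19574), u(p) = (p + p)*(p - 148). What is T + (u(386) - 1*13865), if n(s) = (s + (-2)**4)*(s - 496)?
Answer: 154885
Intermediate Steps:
n(s) = (-496 + s)*(16 + s) (n(s) = (s + 16)*(-496 + s) = (16 + s)*(-496 + s) = (-496 + s)*(16 + s))
u(p) = 2*p*(-148 + p) (u(p) = (2*p)*(-148 + p) = 2*p*(-148 + p))
T = -14986 (T = (-7936 + 416**2 - 480*416) - 1*(-19574) = (-7936 + 173056 - 199680) + 19574 = -34560 + 19574 = -14986)
T + (u(386) - 1*13865) = -14986 + (2*386*(-148 + 386) - 1*13865) = -14986 + (2*386*238 - 13865) = -14986 + (183736 - 13865) = -14986 + 169871 = 154885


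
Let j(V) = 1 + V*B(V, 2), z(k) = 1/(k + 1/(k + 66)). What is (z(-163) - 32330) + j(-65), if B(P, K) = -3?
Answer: -508102905/15812 ≈ -32134.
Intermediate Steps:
z(k) = 1/(k + 1/(66 + k))
j(V) = 1 - 3*V (j(V) = 1 + V*(-3) = 1 - 3*V)
(z(-163) - 32330) + j(-65) = ((66 - 163)/(1 + (-163)² + 66*(-163)) - 32330) + (1 - 3*(-65)) = (-97/(1 + 26569 - 10758) - 32330) + (1 + 195) = (-97/15812 - 32330) + 196 = -511202057/15812 + 196 = -508102905/15812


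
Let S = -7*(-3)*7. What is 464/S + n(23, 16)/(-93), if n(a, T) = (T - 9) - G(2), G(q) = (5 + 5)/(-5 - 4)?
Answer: 125879/41013 ≈ 3.0692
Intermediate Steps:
S = 147 (S = 21*7 = 147)
G(q) = -10/9 (G(q) = 10/(-9) = 10*(-⅑) = -10/9)
n(a, T) = -71/9 + T (n(a, T) = (T - 9) - 1*(-10/9) = (-9 + T) + 10/9 = -71/9 + T)
464/S + n(23, 16)/(-93) = 464/147 + (-71/9 + 16)/(-93) = 464*(1/147) + (73/9)*(-1/93) = 464/147 - 73/837 = 125879/41013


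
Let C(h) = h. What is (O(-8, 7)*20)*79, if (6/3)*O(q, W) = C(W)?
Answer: 5530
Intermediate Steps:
O(q, W) = W/2
(O(-8, 7)*20)*79 = (((½)*7)*20)*79 = ((7/2)*20)*79 = 70*79 = 5530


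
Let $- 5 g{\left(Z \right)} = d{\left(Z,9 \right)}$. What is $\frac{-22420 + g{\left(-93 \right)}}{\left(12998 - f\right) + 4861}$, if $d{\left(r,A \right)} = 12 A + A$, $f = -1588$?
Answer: $- \frac{112217}{97235} \approx -1.1541$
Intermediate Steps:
$d{\left(r,A \right)} = 13 A$
$g{\left(Z \right)} = - \frac{117}{5}$ ($g{\left(Z \right)} = - \frac{13 \cdot 9}{5} = \left(- \frac{1}{5}\right) 117 = - \frac{117}{5}$)
$\frac{-22420 + g{\left(-93 \right)}}{\left(12998 - f\right) + 4861} = \frac{-22420 - \frac{117}{5}}{\left(12998 - -1588\right) + 4861} = - \frac{112217}{5 \left(\left(12998 + 1588\right) + 4861\right)} = - \frac{112217}{5 \left(14586 + 4861\right)} = - \frac{112217}{5 \cdot 19447} = \left(- \frac{112217}{5}\right) \frac{1}{19447} = - \frac{112217}{97235}$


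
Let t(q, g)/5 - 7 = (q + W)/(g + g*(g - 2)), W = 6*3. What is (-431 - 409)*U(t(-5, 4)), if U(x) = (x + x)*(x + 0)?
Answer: -8232875/3 ≈ -2.7443e+6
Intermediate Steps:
W = 18
t(q, g) = 35 + 5*(18 + q)/(g + g*(-2 + g)) (t(q, g) = 35 + 5*((q + 18)/(g + g*(g - 2))) = 35 + 5*((18 + q)/(g + g*(-2 + g))) = 35 + 5*(18 + q)/(g + g*(-2 + g)))
U(x) = 2*x² (U(x) = (2*x)*x = 2*x²)
(-431 - 409)*U(t(-5, 4)) = (-431 - 409)*(2*(5*(18 - 5 - 7*4 + 7*4²)/(4*(-1 + 4)))²) = -1680*(5*(¼)*(18 - 5 - 28 + 7*16)/3)² = -1680*(5*(¼)*(⅓)*(18 - 5 - 28 + 112))² = -1680*(5*(¼)*(⅓)*97)² = -1680*(485/12)² = -1680*235225/144 = -840*235225/72 = -8232875/3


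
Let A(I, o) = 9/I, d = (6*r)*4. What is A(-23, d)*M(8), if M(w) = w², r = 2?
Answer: -576/23 ≈ -25.043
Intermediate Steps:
d = 48 (d = (6*2)*4 = 12*4 = 48)
A(-23, d)*M(8) = (9/(-23))*8² = (9*(-1/23))*64 = -9/23*64 = -576/23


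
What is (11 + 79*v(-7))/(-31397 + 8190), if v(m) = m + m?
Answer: 1095/23207 ≈ 0.047184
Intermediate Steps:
v(m) = 2*m
(11 + 79*v(-7))/(-31397 + 8190) = (11 + 79*(2*(-7)))/(-31397 + 8190) = (11 + 79*(-14))/(-23207) = (11 - 1106)*(-1/23207) = -1095*(-1/23207) = 1095/23207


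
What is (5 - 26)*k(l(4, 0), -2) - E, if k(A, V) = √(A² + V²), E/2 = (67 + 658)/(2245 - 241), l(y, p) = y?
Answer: -725/1002 - 42*√5 ≈ -94.638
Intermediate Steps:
E = 725/1002 (E = 2*((67 + 658)/(2245 - 241)) = 2*(725/2004) = 725/1002 ≈ 0.72355)
(5 - 26)*k(l(4, 0), -2) - E = (5 - 26)*√(4² + (-2)²) - 1*725/1002 = -21*√(16 + 4) - 725/1002 = -42*√5 - 725/1002 = -725/1002 - 42*√5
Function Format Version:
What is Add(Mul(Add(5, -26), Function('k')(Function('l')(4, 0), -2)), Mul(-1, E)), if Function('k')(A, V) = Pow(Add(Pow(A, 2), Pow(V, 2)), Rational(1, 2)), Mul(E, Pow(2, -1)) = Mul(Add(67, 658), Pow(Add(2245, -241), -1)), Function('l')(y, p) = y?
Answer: Add(Rational(-725, 1002), Mul(-42, Pow(5, Rational(1, 2)))) ≈ -94.638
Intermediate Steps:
E = Rational(725, 1002) (E = Mul(2, Mul(Add(67, 658), Pow(Add(2245, -241), -1))) = Mul(2, Mul(725, Pow(2004, -1))) = Mul(2, Mul(725, Rational(1, 2004))) = Mul(2, Rational(725, 2004)) = Rational(725, 1002) ≈ 0.72355)
Add(Mul(Add(5, -26), Function('k')(Function('l')(4, 0), -2)), Mul(-1, E)) = Add(Mul(Add(5, -26), Pow(Add(Pow(4, 2), Pow(-2, 2)), Rational(1, 2))), Mul(-1, Rational(725, 1002))) = Add(Mul(-21, Pow(Add(16, 4), Rational(1, 2))), Rational(-725, 1002)) = Add(Mul(-21, Pow(20, Rational(1, 2))), Rational(-725, 1002)) = Add(Mul(-21, Mul(2, Pow(5, Rational(1, 2)))), Rational(-725, 1002)) = Add(Mul(-42, Pow(5, Rational(1, 2))), Rational(-725, 1002)) = Add(Rational(-725, 1002), Mul(-42, Pow(5, Rational(1, 2))))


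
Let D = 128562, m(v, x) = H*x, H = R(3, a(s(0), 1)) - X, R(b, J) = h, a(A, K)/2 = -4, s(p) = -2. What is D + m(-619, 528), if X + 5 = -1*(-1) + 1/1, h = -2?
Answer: 129090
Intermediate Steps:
a(A, K) = -8 (a(A, K) = 2*(-4) = -8)
X = -3 (X = -5 + (-1*(-1) + 1/1) = -5 + (1 + 1) = -5 + 2 = -3)
R(b, J) = -2
H = 1 (H = -2 - 1*(-3) = -2 + 3 = 1)
m(v, x) = x (m(v, x) = 1*x = x)
D + m(-619, 528) = 128562 + 528 = 129090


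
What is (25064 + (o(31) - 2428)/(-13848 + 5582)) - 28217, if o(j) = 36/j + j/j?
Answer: -807868437/256246 ≈ -3152.7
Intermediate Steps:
o(j) = 1 + 36/j (o(j) = 36/j + 1 = 1 + 36/j)
(25064 + (o(31) - 2428)/(-13848 + 5582)) - 28217 = (25064 + ((36 + 31)/31 - 2428)/(-13848 + 5582)) - 28217 = (25064 + ((1/31)*67 - 2428)/(-8266)) - 28217 = (25064 + (67/31 - 2428)*(-1/8266)) - 28217 = (25064 - 75201/31*(-1/8266)) - 28217 = (25064 + 75201/256246) - 28217 = 6422624945/256246 - 28217 = -807868437/256246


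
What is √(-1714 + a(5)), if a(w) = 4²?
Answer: I*√1698 ≈ 41.207*I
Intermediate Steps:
a(w) = 16
√(-1714 + a(5)) = √(-1714 + 16) = √(-1698) = I*√1698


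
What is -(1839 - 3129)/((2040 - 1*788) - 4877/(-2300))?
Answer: 2967000/2884477 ≈ 1.0286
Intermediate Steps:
-(1839 - 3129)/((2040 - 1*788) - 4877/(-2300)) = -(-1290)/((2040 - 788) - 4877*(-1/2300)) = -(-1290)/(1252 + 4877/2300) = -(-1290)/2884477/2300 = -(-1290)*2300/2884477 = -1*(-2967000/2884477) = 2967000/2884477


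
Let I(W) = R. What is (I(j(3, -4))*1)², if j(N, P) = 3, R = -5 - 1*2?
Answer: 49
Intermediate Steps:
R = -7 (R = -5 - 2 = -7)
I(W) = -7
(I(j(3, -4))*1)² = (-7*1)² = (-7)² = 49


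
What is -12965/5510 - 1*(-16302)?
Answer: 17962211/1102 ≈ 16300.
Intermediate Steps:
-12965/5510 - 1*(-16302) = -12965*1/5510 + 16302 = -2593/1102 + 16302 = 17962211/1102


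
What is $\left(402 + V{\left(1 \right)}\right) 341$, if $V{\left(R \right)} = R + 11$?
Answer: $141174$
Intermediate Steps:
$V{\left(R \right)} = 11 + R$
$\left(402 + V{\left(1 \right)}\right) 341 = \left(402 + \left(11 + 1\right)\right) 341 = \left(402 + 12\right) 341 = 414 \cdot 341 = 141174$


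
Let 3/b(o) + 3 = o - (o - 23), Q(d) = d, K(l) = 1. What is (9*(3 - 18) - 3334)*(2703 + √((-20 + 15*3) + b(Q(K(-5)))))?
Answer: -9376707 - 3469*√2515/10 ≈ -9.3941e+6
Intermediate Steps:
b(o) = 3/20 (b(o) = 3/(-3 + (o - (o - 23))) = 3/(-3 + (o - (-23 + o))) = 3/(-3 + (o + (23 - o))) = 3/(-3 + 23) = 3/20)
(9*(3 - 18) - 3334)*(2703 + √((-20 + 15*3) + b(Q(K(-5))))) = (9*(3 - 18) - 3334)*(2703 + √((-20 + 15*3) + 3/20)) = (9*(-15) - 3334)*(2703 + √((-20 + 45) + 3/20)) = (-135 - 3334)*(2703 + √(25 + 3/20)) = -3469*(2703 + √(503/20)) = -3469*(2703 + √2515/10) = -9376707 - 3469*√2515/10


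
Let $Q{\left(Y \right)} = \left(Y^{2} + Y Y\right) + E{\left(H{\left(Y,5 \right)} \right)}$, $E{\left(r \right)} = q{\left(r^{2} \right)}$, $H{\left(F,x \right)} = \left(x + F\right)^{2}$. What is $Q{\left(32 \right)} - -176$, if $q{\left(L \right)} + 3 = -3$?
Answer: $2218$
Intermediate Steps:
$q{\left(L \right)} = -6$ ($q{\left(L \right)} = -3 - 3 = -6$)
$H{\left(F,x \right)} = \left(F + x\right)^{2}$
$E{\left(r \right)} = -6$
$Q{\left(Y \right)} = -6 + 2 Y^{2}$ ($Q{\left(Y \right)} = \left(Y^{2} + Y Y\right) - 6 = \left(Y^{2} + Y^{2}\right) - 6 = 2 Y^{2} - 6 = -6 + 2 Y^{2}$)
$Q{\left(32 \right)} - -176 = \left(-6 + 2 \cdot 32^{2}\right) - -176 = \left(-6 + 2 \cdot 1024\right) + 176 = \left(-6 + 2048\right) + 176 = 2042 + 176 = 2218$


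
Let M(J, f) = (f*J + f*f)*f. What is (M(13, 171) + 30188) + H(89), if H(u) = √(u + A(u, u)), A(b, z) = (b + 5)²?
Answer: 5410532 + 5*√357 ≈ 5.4106e+6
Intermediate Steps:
A(b, z) = (5 + b)²
H(u) = √(u + (5 + u)²)
M(J, f) = f*(f² + J*f) (M(J, f) = (J*f + f²)*f = (f² + J*f)*f = f*(f² + J*f))
(M(13, 171) + 30188) + H(89) = (171²*(13 + 171) + 30188) + √(89 + (5 + 89)²) = (29241*184 + 30188) + √(89 + 94²) = (5380344 + 30188) + √(89 + 8836) = 5410532 + √8925 = 5410532 + 5*√357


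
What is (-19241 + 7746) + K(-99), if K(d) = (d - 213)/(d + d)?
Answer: -379283/33 ≈ -11493.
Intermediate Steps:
K(d) = (-213 + d)/(2*d) (K(d) = (-213 + d)/((2*d)) = (-213 + d)*(1/(2*d)) = (-213 + d)/(2*d))
(-19241 + 7746) + K(-99) = (-19241 + 7746) + (½)*(-213 - 99)/(-99) = -11495 + (½)*(-1/99)*(-312) = -11495 + 52/33 = -379283/33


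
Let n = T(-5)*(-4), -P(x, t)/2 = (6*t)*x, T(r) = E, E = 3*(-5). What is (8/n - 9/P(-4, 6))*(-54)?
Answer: -441/80 ≈ -5.5125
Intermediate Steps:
E = -15
T(r) = -15
P(x, t) = -12*t*x (P(x, t) = -2*6*t*x = -12*t*x)
n = 60 (n = -15*(-4) = 60)
(8/n - 9/P(-4, 6))*(-54) = (8/60 - 9/((-12*6*(-4))))*(-54) = (8*(1/60) - 9/288)*(-54) = (2/15 - 9*1/288)*(-54) = (2/15 - 1/32)*(-54) = (49/480)*(-54) = -441/80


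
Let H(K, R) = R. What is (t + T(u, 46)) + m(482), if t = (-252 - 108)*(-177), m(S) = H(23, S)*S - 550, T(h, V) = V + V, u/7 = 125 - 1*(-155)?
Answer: 295586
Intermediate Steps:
u = 1960 (u = 7*(125 - 1*(-155)) = 7*(125 + 155) = 7*280 = 1960)
T(h, V) = 2*V
m(S) = -550 + S**2 (m(S) = S*S - 550 = S**2 - 550 = -550 + S**2)
t = 63720 (t = -360*(-177) = 63720)
(t + T(u, 46)) + m(482) = (63720 + 2*46) + (-550 + 482**2) = (63720 + 92) + (-550 + 232324) = 63812 + 231774 = 295586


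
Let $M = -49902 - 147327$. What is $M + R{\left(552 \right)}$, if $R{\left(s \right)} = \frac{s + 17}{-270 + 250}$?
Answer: $- \frac{3945149}{20} \approx -1.9726 \cdot 10^{5}$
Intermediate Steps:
$M = -197229$
$R{\left(s \right)} = - \frac{17}{20} - \frac{s}{20}$ ($R{\left(s \right)} = \frac{17 + s}{-20} = \left(17 + s\right) \left(- \frac{1}{20}\right) = - \frac{17}{20} - \frac{s}{20}$)
$M + R{\left(552 \right)} = -197229 - \frac{569}{20} = - \frac{3945149}{20}$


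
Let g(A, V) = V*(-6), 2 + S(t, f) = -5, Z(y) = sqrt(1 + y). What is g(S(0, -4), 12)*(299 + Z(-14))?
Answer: -21528 - 72*I*sqrt(13) ≈ -21528.0 - 259.6*I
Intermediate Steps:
S(t, f) = -7 (S(t, f) = -2 - 5 = -7)
g(A, V) = -6*V
g(S(0, -4), 12)*(299 + Z(-14)) = (-6*12)*(299 + sqrt(1 - 14)) = -72*(299 + sqrt(-13)) = -72*(299 + I*sqrt(13)) = -21528 - 72*I*sqrt(13)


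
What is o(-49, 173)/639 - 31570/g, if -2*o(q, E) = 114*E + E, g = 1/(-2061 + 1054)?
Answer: 40628865325/1278 ≈ 3.1791e+7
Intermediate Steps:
g = -1/1007 (g = 1/(-1007) = -1/1007 ≈ -0.00099305)
o(q, E) = -115*E/2 (o(q, E) = -(114*E + E)/2 = -115*E/2)
o(-49, 173)/639 - 31570/g = -115/2*173/639 - 31570/(-1/1007) = -19895/2*1/639 - 31570*(-1007) = -19895/1278 + 31790990 = 40628865325/1278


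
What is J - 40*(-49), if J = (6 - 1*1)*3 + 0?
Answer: 1975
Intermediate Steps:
J = 15 (J = (6 - 1)*3 + 0 = 5*3 + 0 = 15 + 0 = 15)
J - 40*(-49) = 15 - 40*(-49) = 15 + 1960 = 1975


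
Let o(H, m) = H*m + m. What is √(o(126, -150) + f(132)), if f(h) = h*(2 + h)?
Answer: I*√1362 ≈ 36.905*I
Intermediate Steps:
o(H, m) = m + H*m
√(o(126, -150) + f(132)) = √(-150*(1 + 126) + 132*(2 + 132)) = √(-150*127 + 132*134) = √(-19050 + 17688) = √(-1362) = I*√1362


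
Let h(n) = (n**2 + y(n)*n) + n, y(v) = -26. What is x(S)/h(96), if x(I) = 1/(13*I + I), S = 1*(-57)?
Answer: -1/5439168 ≈ -1.8385e-7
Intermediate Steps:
S = -57
h(n) = n**2 - 25*n (h(n) = (n**2 - 26*n) + n = n**2 - 25*n)
x(I) = 1/(14*I)
x(S)/h(96) = ((1/14)/(-57))/((96*(-25 + 96))) = ((1/14)*(-1/57))/((96*71)) = -1/798/6816 = -1/798*1/6816 = -1/5439168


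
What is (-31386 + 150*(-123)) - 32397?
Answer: -82233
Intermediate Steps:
(-31386 + 150*(-123)) - 32397 = (-31386 - 18450) - 32397 = -49836 - 32397 = -82233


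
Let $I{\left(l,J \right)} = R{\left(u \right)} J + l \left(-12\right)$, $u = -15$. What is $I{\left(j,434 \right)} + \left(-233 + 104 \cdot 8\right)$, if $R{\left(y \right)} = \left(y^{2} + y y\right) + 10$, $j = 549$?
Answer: $193651$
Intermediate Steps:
$R{\left(y \right)} = 10 + 2 y^{2}$ ($R{\left(y \right)} = \left(y^{2} + y^{2}\right) + 10 = 2 y^{2} + 10 = 10 + 2 y^{2}$)
$I{\left(l,J \right)} = - 12 l + 460 J$ ($I{\left(l,J \right)} = \left(10 + 2 \left(-15\right)^{2}\right) J + l \left(-12\right) = \left(10 + 2 \cdot 225\right) J - 12 l = \left(10 + 450\right) J - 12 l = 460 J - 12 l = - 12 l + 460 J$)
$I{\left(j,434 \right)} + \left(-233 + 104 \cdot 8\right) = \left(\left(-12\right) 549 + 460 \cdot 434\right) + \left(-233 + 104 \cdot 8\right) = \left(-6588 + 199640\right) + \left(-233 + 832\right) = 193052 + 599 = 193651$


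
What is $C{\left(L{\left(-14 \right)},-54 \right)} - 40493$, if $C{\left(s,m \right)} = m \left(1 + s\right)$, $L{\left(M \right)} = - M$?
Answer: $-41303$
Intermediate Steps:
$C{\left(L{\left(-14 \right)},-54 \right)} - 40493 = - 54 \left(1 - -14\right) - 40493 = - 54 \left(1 + 14\right) - 40493 = \left(-54\right) 15 - 40493 = -810 - 40493 = -41303$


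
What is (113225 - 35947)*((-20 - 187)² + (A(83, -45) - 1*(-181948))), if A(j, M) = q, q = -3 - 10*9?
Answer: 17364675712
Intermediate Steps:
q = -93 (q = -3 - 90 = -93)
A(j, M) = -93
(113225 - 35947)*((-20 - 187)² + (A(83, -45) - 1*(-181948))) = (113225 - 35947)*((-20 - 187)² + (-93 - 1*(-181948))) = 77278*((-207)² + (-93 + 181948)) = 77278*(42849 + 181855) = 77278*224704 = 17364675712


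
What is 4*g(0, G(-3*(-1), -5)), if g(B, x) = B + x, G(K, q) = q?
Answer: -20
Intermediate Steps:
4*g(0, G(-3*(-1), -5)) = 4*(0 - 5) = 4*(-5) = -20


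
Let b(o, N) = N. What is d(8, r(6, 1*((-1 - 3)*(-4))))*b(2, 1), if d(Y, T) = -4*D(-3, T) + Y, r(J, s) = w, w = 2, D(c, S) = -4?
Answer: 24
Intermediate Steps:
r(J, s) = 2
d(Y, T) = 16 + Y (d(Y, T) = -4*(-4) + Y = 16 + Y)
d(8, r(6, 1*((-1 - 3)*(-4))))*b(2, 1) = (16 + 8)*1 = 24*1 = 24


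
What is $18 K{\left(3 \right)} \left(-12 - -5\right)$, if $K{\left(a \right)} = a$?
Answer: $-378$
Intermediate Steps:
$18 K{\left(3 \right)} \left(-12 - -5\right) = 18 \cdot 3 \left(-12 - -5\right) = 54 \left(-12 + 5\right) = 54 \left(-7\right) = -378$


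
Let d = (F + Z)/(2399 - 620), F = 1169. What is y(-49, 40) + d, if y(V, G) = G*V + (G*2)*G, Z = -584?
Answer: 735515/593 ≈ 1240.3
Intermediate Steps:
y(V, G) = 2*G² + G*V (y(V, G) = G*V + (2*G)*G = G*V + 2*G² = 2*G² + G*V)
d = 195/593 (d = (1169 - 584)/(2399 - 620) = 585/1779 = 585*(1/1779) = 195/593 ≈ 0.32884)
y(-49, 40) + d = 40*(-49 + 2*40) + 195/593 = 40*(-49 + 80) + 195/593 = 40*31 + 195/593 = 1240 + 195/593 = 735515/593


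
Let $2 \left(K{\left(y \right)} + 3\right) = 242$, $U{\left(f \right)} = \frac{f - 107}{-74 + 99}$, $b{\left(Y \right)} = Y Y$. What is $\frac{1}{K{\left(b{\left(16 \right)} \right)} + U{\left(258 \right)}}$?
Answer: $\frac{25}{3101} \approx 0.0080619$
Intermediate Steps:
$b{\left(Y \right)} = Y^{2}$
$U{\left(f \right)} = - \frac{107}{25} + \frac{f}{25}$ ($U{\left(f \right)} = \frac{-107 + f}{25} = \left(-107 + f\right) \frac{1}{25} = - \frac{107}{25} + \frac{f}{25}$)
$K{\left(y \right)} = 118$ ($K{\left(y \right)} = -3 + \frac{1}{2} \cdot 242 = -3 + 121 = 118$)
$\frac{1}{K{\left(b{\left(16 \right)} \right)} + U{\left(258 \right)}} = \frac{1}{118 + \left(- \frac{107}{25} + \frac{1}{25} \cdot 258\right)} = \frac{1}{118 + \left(- \frac{107}{25} + \frac{258}{25}\right)} = \frac{1}{118 + \frac{151}{25}} = \frac{1}{\frac{3101}{25}} = \frac{25}{3101}$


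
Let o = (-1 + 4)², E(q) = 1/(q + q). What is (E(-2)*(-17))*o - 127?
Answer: -355/4 ≈ -88.750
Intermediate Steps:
E(q) = 1/(2*q)
o = 9 (o = 3² = 9)
(E(-2)*(-17))*o - 127 = (((½)/(-2))*(-17))*9 - 127 = (((½)*(-½))*(-17))*9 - 127 = -¼*(-17)*9 - 127 = (17/4)*9 - 127 = 153/4 - 127 = -355/4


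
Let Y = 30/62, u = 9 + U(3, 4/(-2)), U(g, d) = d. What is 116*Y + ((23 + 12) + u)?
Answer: 3042/31 ≈ 98.129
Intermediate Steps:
u = 7 (u = 9 + 4/(-2) = 9 + 4*(-½) = 9 - 2 = 7)
Y = 15/31 (Y = 30*(1/62) = 15/31 ≈ 0.48387)
116*Y + ((23 + 12) + u) = 116*(15/31) + ((23 + 12) + 7) = 1740/31 + (35 + 7) = 1740/31 + 42 = 3042/31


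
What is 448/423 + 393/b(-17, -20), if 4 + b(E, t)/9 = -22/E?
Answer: -293399/19458 ≈ -15.079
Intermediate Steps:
b(E, t) = -36 - 198/E (b(E, t) = -36 + 9*(-22/E) = -36 - 198/E)
448/423 + 393/b(-17, -20) = 448/423 + 393/(-36 - 198/(-17)) = 448*(1/423) + 393/(-36 - 198*(-1/17)) = 448/423 + 393/(-36 + 198/17) = 448/423 + 393/(-414/17) = 448/423 + 393*(-17/414) = 448/423 - 2227/138 = -293399/19458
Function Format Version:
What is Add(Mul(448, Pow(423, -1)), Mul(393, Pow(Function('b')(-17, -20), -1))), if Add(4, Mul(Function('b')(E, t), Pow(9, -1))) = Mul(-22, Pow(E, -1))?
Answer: Rational(-293399, 19458) ≈ -15.079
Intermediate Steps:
Function('b')(E, t) = Add(-36, Mul(-198, Pow(E, -1))) (Function('b')(E, t) = Add(-36, Mul(9, Mul(-22, Pow(E, -1)))) = Add(-36, Mul(-198, Pow(E, -1))))
Add(Mul(448, Pow(423, -1)), Mul(393, Pow(Function('b')(-17, -20), -1))) = Add(Mul(448, Pow(423, -1)), Mul(393, Pow(Add(-36, Mul(-198, Pow(-17, -1))), -1))) = Add(Mul(448, Rational(1, 423)), Mul(393, Pow(Add(-36, Mul(-198, Rational(-1, 17))), -1))) = Add(Rational(448, 423), Mul(393, Pow(Add(-36, Rational(198, 17)), -1))) = Add(Rational(448, 423), Mul(393, Pow(Rational(-414, 17), -1))) = Add(Rational(448, 423), Mul(393, Rational(-17, 414))) = Add(Rational(448, 423), Rational(-2227, 138)) = Rational(-293399, 19458)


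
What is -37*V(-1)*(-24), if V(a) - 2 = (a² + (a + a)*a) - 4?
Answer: 888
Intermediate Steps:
V(a) = -2 + 3*a² (V(a) = 2 + ((a² + (a + a)*a) - 4) = 2 + ((a² + (2*a)*a) - 4) = 2 + ((a² + 2*a²) - 4) = 2 + (3*a² - 4) = 2 + (-4 + 3*a²) = -2 + 3*a²)
-37*V(-1)*(-24) = -37*(-2 + 3*(-1)²)*(-24) = -37*(-2 + 3*1)*(-24) = -37*(-2 + 3)*(-24) = -37*1*(-24) = -37*(-24) = 888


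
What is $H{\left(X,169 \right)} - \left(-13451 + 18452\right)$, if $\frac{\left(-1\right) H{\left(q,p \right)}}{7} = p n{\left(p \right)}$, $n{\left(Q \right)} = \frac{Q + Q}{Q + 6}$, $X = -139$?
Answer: $- \frac{182147}{25} \approx -7285.9$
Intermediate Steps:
$n{\left(Q \right)} = \frac{2 Q}{6 + Q}$
$H{\left(q,p \right)} = - \frac{14 p^{2}}{6 + p}$ ($H{\left(q,p \right)} = - 7 p \frac{2 p}{6 + p} = - 7 \frac{2 p^{2}}{6 + p} = - \frac{14 p^{2}}{6 + p}$)
$H{\left(X,169 \right)} - \left(-13451 + 18452\right) = - \frac{14 \cdot 169^{2}}{6 + 169} - \left(-13451 + 18452\right) = \left(-14\right) 28561 \cdot \frac{1}{175} - 5001 = - \frac{57122}{25} - 5001 = - \frac{182147}{25}$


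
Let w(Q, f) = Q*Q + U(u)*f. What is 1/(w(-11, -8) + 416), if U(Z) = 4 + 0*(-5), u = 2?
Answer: 1/505 ≈ 0.0019802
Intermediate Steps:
U(Z) = 4 (U(Z) = 4 + 0 = 4)
w(Q, f) = Q**2 + 4*f (w(Q, f) = Q*Q + 4*f = Q**2 + 4*f)
1/(w(-11, -8) + 416) = 1/(((-11)**2 + 4*(-8)) + 416) = 1/((121 - 32) + 416) = 1/(89 + 416) = 1/505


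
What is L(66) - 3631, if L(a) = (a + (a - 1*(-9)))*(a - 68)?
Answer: -3913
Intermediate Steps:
L(a) = (-68 + a)*(9 + 2*a) (L(a) = (a + (a + 9))*(-68 + a) = (a + (9 + a))*(-68 + a) = (9 + 2*a)*(-68 + a) = (-68 + a)*(9 + 2*a))
L(66) - 3631 = (-612 - 127*66 + 2*66²) - 3631 = (-612 - 8382 + 2*4356) - 3631 = (-612 - 8382 + 8712) - 3631 = -282 - 3631 = -3913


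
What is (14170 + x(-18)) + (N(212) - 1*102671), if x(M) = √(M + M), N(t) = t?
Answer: -88289 + 6*I ≈ -88289.0 + 6.0*I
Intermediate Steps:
x(M) = √2*√M (x(M) = √(2*M) = √2*√M)
(14170 + x(-18)) + (N(212) - 1*102671) = (14170 + √2*√(-18)) + (212 - 1*102671) = (14170 + √2*(3*I*√2)) + (212 - 102671) = (14170 + 6*I) - 102459 = -88289 + 6*I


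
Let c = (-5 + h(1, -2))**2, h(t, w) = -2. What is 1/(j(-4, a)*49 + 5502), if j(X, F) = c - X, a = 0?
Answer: 1/8099 ≈ 0.00012347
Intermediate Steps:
c = 49 (c = (-5 - 2)**2 = (-7)**2 = 49)
j(X, F) = 49 - X
1/(j(-4, a)*49 + 5502) = 1/((49 - 1*(-4))*49 + 5502) = 1/((49 + 4)*49 + 5502) = 1/(53*49 + 5502) = 1/(2597 + 5502) = 1/8099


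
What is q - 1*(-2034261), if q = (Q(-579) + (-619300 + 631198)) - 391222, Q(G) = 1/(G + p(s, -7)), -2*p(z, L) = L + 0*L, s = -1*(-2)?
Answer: 1904832485/1151 ≈ 1.6549e+6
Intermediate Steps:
s = 2
p(z, L) = -L/2 (p(z, L) = -(L + 0*L)/2 = -(L + 0)/2 = -L/2)
Q(G) = 1/(7/2 + G) (Q(G) = 1/(G - ½*(-7)) = 1/(G + 7/2) = 1/(7/2 + G))
q = -436601926/1151 (q = (2/(7 + 2*(-579)) + (-619300 + 631198)) - 391222 = (2/(7 - 1158) + 11898) - 391222 = (2/(-1151) + 11898) - 391222 = (2*(-1/1151) + 11898) - 391222 = (-2/1151 + 11898) - 391222 = 13694596/1151 - 391222 = -436601926/1151 ≈ -3.7932e+5)
q - 1*(-2034261) = -436601926/1151 - 1*(-2034261) = -436601926/1151 + 2034261 = 1904832485/1151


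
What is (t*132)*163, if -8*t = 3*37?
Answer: -597069/2 ≈ -2.9853e+5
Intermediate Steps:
t = -111/8 (t = -3*37/8 = -1/8*111 = -111/8 ≈ -13.875)
(t*132)*163 = -111/8*132*163 = -3663/2*163 = -597069/2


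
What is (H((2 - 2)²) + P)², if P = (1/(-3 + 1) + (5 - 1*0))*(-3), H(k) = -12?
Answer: 2601/4 ≈ 650.25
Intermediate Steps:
P = -27/2 (P = (1/(-2) + (5 + 0))*(-3) = (-½ + 5)*(-3) = (9/2)*(-3) = -27/2 ≈ -13.500)
(H((2 - 2)²) + P)² = (-12 - 27/2)² = (-51/2)² = 2601/4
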